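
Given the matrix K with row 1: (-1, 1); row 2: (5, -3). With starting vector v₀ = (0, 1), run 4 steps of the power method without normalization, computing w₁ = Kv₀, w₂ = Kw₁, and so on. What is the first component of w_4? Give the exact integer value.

-80

w1 = Kv₀ = ((-1)·0 + 1·1; 5·0 + (-3)·1) = (1, -3)
w2 = Kw1 = ((-1)·1 + 1·(-3); 5·1 + (-3)·(-3)) = (-4, 14)
w3 = Kw2 = (18, -62)
w4 = Kw3 = (-80, 276)
The requested component of w4 is -80.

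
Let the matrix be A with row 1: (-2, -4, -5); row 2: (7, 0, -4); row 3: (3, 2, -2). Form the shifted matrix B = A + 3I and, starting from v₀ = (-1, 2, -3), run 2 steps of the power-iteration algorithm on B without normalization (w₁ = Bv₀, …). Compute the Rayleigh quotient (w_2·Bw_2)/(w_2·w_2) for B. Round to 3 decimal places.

μ ≈ 1.288

B = A + 3I has rows (1, -4, -5); (7, 3, -4); (3, 2, 1)
w1 = Bv₀ = (1·(-1) + (-4)·2 + (-5)·(-3); 7·(-1) + 3·2 + (-4)·(-3); 3·(-1) + 2·2 + 1·(-3)) = (6, 11, -2)
w2 = Bw1 = (1·6 + (-4)·11 + (-5)·(-2); 7·6 + 3·11 + (-4)·(-2); 3·6 + 2·11 + 1·(-2)) = (-28, 83, 38)
Bw2 = (-550, -99, 120)
w2·Bw2 = 11743; w2·w2 = 9117; μ ≈ 11743/9117 = 1.288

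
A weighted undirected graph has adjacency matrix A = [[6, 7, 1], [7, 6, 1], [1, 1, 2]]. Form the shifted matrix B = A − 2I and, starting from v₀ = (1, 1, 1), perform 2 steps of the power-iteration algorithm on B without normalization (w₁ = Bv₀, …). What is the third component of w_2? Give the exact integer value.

24

B = A − 2I has rows (4, 7, 1); (7, 4, 1); (1, 1, 0)
w1 = Bv₀ = (4·1 + 7·1 + 1·1; 7·1 + 4·1 + 1·1; 1·1 + 1·1 + 0·1) = (12, 12, 2)
w2 = Bw1 = (4·12 + 7·12 + 1·2; 7·12 + 4·12 + 1·2; 1·12 + 1·12 + 0·2) = (134, 134, 24)
Requested component of w2: 24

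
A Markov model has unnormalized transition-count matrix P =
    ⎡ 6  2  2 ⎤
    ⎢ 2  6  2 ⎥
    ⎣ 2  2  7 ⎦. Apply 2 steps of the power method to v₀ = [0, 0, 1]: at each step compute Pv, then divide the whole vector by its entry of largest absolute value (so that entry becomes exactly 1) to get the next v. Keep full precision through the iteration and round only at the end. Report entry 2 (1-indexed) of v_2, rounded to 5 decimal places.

Pv0 = (2.000000, 2.000000, 7.000000); divide by 7.000000 → v1 = (0.285714, 0.285714, 1.000000)
Pv1 = (4.285714, 4.285714, 8.142857); divide by 8.142857 → v2 = (0.526316, 0.526316, 1.000000)
Requested entry of v2: 30/57 = 0.52632

0.52632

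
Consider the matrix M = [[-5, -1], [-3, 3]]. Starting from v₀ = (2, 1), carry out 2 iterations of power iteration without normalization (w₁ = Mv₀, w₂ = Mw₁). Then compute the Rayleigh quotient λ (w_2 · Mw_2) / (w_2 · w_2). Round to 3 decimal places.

w1 = Mv₀ = (-11, -3)
w2 = Mw1 = (58, 24)
Mw2 = (-314, -102)
w2·Mw2 = 58·(-314) + 24·(-102) = -20660; w2·w2 = 58·58 + 24·24 = 3940
λ ≈ -20660/3940 = -5.244

λ ≈ -5.244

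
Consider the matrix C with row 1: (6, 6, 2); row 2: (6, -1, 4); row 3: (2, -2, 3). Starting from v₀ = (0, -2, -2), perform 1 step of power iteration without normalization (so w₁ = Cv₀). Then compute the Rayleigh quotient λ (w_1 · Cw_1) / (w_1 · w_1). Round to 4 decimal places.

w1 = Cv₀ = (-16, -6, -2)
Cw1 = (-136, -98, -26)
w1·Cw1 = (-16)·(-136) + (-6)·(-98) + (-2)·(-26) = 2816; w1·w1 = (-16)·(-16) + (-6)·(-6) + (-2)·(-2) = 296
λ ≈ 2816/296 = 9.5135

9.5135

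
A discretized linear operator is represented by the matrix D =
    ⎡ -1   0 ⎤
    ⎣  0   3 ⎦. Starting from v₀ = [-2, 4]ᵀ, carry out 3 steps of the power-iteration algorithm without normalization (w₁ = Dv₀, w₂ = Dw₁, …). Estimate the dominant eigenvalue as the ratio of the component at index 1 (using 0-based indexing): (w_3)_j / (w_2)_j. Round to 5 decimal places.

w1 = Dv₀ = ((-1)·(-2) + 0·4; 0·(-2) + 3·4) = (2, 12)
w2 = Dw1 = ((-1)·2 + 0·12; 0·2 + 3·12) = (-2, 36)
w3 = Dw2 = (2, 108)
Ratio at component: 108 / 36 = 3.00000

λ ≈ 3.00000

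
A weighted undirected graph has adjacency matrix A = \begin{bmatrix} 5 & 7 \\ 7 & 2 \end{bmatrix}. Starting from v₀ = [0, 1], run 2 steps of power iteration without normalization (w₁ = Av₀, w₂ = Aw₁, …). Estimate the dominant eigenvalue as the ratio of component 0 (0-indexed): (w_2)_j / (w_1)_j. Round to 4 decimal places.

w1 = Av₀ = (5·0 + 7·1; 7·0 + 2·1) = (7, 2)
w2 = Aw1 = (5·7 + 7·2; 7·7 + 2·2) = (49, 53)
Ratio at component: 49 / 7 = 7.0000

7.0000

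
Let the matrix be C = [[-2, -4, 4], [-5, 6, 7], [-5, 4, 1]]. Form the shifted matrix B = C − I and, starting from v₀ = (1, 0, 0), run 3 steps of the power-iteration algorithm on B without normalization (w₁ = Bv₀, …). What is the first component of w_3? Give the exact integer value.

B = C − I has rows (-3, -4, 4); (-5, 5, 7); (-5, 4, 0)
w1 = Bv₀ = ((-3)·1 + (-4)·0 + 4·0; (-5)·1 + 5·0 + 7·0; (-5)·1 + 4·0 + 0·0) = (-3, -5, -5)
w2 = Bw1 = ((-3)·(-3) + (-4)·(-5) + 4·(-5); (-5)·(-3) + 5·(-5) + 7·(-5); (-5)·(-3) + 4·(-5) + 0·(-5)) = (9, -45, -5)
w3 = Bw2 = (133, -305, -225)
Requested component of w3: 133

133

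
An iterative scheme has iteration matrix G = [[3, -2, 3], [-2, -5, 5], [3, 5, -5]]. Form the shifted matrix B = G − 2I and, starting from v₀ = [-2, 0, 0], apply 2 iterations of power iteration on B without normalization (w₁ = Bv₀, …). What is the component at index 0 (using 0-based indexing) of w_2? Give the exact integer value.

-28

B = G − 2I has rows (1, -2, 3); (-2, -7, 5); (3, 5, -7)
w1 = Bv₀ = (-2, 4, -6)
w2 = Bw1 = (-28, -54, 56)
Requested component of w2: -28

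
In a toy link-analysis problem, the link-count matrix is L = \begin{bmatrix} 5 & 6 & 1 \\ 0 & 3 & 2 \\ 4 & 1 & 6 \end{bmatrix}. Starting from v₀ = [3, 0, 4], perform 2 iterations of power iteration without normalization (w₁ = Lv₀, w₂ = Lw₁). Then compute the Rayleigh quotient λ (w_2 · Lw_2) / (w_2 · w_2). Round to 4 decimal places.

9.0346

w1 = Lv₀ = (19, 8, 36)
w2 = Lw1 = (179, 96, 300)
Lw2 = (1771, 888, 2612)
w2·Lw2 = 179·1771 + 96·888 + 300·2612 = 1185857; w2·w2 = 179·179 + 96·96 + 300·300 = 131257
λ ≈ 1185857/131257 = 9.0346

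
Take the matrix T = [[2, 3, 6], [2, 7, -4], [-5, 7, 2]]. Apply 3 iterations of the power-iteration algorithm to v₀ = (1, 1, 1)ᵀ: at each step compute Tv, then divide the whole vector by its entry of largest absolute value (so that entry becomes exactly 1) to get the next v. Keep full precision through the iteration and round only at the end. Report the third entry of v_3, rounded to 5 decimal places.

-0.09190

Tv0 = (11.000000, 5.000000, 4.000000); divide by 11.000000 → v1 = (1.000000, 0.454545, 0.363636)
Tv1 = (5.545455, 3.727273, -1.090909); divide by 5.545455 → v2 = (1.000000, 0.672131, -0.196721)
Tv2 = (2.836066, 7.491803, -0.688525); divide by 7.491803 → v3 = (0.378556, 1.000000, -0.091904)
Requested entry of v3: -42/457 = -0.09190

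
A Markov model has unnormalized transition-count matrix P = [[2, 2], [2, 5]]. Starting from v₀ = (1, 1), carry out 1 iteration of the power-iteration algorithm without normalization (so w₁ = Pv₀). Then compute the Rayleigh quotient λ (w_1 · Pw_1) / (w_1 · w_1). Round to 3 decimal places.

w1 = Pv₀ = (4, 7)
Pw1 = (22, 43)
w1·Pw1 = 4·22 + 7·43 = 389; w1·w1 = 4·4 + 7·7 = 65
λ ≈ 389/65 = 5.985

5.985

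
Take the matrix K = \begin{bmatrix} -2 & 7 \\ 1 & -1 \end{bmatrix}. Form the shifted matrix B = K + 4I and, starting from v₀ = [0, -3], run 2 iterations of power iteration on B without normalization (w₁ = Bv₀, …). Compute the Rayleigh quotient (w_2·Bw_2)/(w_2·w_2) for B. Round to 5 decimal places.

μ ≈ 5.19784

B = K + 4I has rows (2, 7); (1, 3)
w1 = Bv₀ = (2·0 + 7·(-3); 1·0 + 3·(-3)) = (-21, -9)
w2 = Bw1 = (2·(-21) + 7·(-9); 1·(-21) + 3·(-9)) = (-105, -48)
Bw2 = (-546, -249)
w2·Bw2 = 69282; w2·w2 = 13329; μ ≈ 69282/13329 = 5.19784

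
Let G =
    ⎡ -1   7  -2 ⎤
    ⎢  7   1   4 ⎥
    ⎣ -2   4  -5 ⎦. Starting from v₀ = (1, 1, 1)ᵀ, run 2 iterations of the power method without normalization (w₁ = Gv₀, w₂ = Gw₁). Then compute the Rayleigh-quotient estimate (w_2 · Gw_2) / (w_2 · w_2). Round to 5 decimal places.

λ ≈ 0.47970

w1 = Gv₀ = (4, 12, -3)
w2 = Gw1 = (86, 28, 55)
Gw2 = (0, 850, -335)
w2·Gw2 = 86·0 + 28·850 + 55·(-335) = 5375; w2·w2 = 86·86 + 28·28 + 55·55 = 11205
λ ≈ 5375/11205 = 0.47970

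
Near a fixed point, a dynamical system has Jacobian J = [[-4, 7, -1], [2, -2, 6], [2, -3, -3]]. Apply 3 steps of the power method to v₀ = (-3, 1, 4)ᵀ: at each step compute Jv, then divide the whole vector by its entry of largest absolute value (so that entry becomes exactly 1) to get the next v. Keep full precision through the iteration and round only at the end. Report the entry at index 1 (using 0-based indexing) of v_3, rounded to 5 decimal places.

Jv0 = (15.000000, 16.000000, -21.000000); divide by -21.000000 → v1 = (-0.714286, -0.761905, 1.000000)
Jv1 = (-3.476190, 6.095238, -2.142857); divide by 6.095238 → v2 = (-0.570313, 1.000000, -0.351563)
Jv2 = (9.632813, -5.250000, -3.085938); divide by 9.632813 → v3 = (1.000000, -0.545012, -0.320357)
Requested entry of v3: 672/-1233 = -0.54501

-0.54501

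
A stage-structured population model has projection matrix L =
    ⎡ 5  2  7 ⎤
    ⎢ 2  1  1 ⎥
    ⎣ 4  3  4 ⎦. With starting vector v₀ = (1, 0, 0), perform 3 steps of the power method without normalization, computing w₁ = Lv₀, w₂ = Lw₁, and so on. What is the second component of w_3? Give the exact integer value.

w1 = Lv₀ = (5·1 + 2·0 + 7·0; 2·1 + 1·0 + 1·0; 4·1 + 3·0 + 4·0) = (5, 2, 4)
w2 = Lw1 = (5·5 + 2·2 + 7·4; 2·5 + 1·2 + 1·4; 4·5 + 3·2 + 4·4) = (57, 16, 42)
w3 = Lw2 = (611, 172, 444)
The requested component of w3 is 172.

172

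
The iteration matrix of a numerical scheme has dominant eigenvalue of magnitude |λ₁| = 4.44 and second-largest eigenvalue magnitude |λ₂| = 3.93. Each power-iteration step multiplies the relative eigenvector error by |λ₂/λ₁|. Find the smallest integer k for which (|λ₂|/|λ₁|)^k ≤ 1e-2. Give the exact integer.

|λ₂/λ₁| = 3.93/4.44 = 0.88514
Need k ≥ ln(1e-2) / ln(0.88514) = -4.6052 / -0.1220 ≈ 37.743
Smallest integer k satisfying the bound: 38

38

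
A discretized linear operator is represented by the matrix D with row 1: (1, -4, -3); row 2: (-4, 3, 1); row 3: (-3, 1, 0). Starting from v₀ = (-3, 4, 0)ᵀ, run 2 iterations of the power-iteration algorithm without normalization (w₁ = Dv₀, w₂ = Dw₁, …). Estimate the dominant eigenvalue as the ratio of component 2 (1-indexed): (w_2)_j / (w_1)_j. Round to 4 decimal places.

6.7083

w1 = Dv₀ = (-19, 24, 13)
w2 = Dw1 = (-154, 161, 81)
Ratio at component: 161 / 24 = 6.7083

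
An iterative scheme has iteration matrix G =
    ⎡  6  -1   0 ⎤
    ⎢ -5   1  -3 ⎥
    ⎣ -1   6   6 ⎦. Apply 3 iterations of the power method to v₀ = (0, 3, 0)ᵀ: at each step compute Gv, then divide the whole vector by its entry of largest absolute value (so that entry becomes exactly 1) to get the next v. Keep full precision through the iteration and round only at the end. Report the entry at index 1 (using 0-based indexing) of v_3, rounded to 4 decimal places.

Gv0 = (-3.00000, 3.00000, 18.00000); divide by 18.00000 → v1 = (-0.16667, 0.16667, 1.00000)
Gv1 = (-1.16667, -2.00000, 7.16667); divide by 7.16667 → v2 = (-0.16279, -0.27907, 1.00000)
Gv2 = (-0.69767, -2.46512, 4.48837); divide by 4.48837 → v3 = (-0.15544, -0.54922, 1.00000)
Requested entry of v3: -318/579 = -0.5492

-0.5492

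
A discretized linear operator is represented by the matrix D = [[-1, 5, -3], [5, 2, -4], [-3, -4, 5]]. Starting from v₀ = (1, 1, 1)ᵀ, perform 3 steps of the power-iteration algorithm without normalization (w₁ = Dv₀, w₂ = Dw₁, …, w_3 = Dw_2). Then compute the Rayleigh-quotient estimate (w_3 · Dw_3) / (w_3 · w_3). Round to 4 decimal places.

10.3231

w1 = Dv₀ = ((-1)·1 + 5·1 + (-3)·1; 5·1 + 2·1 + (-4)·1; (-3)·1 + (-4)·1 + 5·1) = (1, 3, -2)
w2 = Dw1 = ((-1)·1 + 5·3 + (-3)·(-2); 5·1 + 2·3 + (-4)·(-2); (-3)·1 + (-4)·3 + 5·(-2)) = (20, 19, -25)
w3 = Dw2 = (150, 238, -261)
Dw3 = (1823, 2270, -2707)
w3·Dw3 = 150·1823 + 238·2270 + (-261)·(-2707) = 1520237; w3·w3 = 150·150 + 238·238 + (-261)·(-261) = 147265
λ ≈ 1520237/147265 = 10.3231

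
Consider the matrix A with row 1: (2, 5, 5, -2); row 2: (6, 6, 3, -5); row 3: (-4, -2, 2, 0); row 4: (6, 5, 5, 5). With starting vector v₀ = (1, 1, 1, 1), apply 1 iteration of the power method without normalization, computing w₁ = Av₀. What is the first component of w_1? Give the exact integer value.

10

w1 = Av₀ = (2·1 + 5·1 + 5·1 + (-2)·1; 6·1 + 6·1 + 3·1 + (-5)·1; (-4)·1 + (-2)·1 + 2·1 + 0·1; 6·1 + 5·1 + 5·1 + 5·1) = (10, 10, -4, 21)
The requested component of w1 is 10.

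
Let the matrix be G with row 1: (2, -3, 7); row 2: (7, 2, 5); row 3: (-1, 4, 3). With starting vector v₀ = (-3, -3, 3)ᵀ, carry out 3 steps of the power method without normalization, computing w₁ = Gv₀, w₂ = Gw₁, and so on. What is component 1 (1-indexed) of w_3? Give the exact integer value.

w1 = Gv₀ = (2·(-3) + (-3)·(-3) + 7·3; 7·(-3) + 2·(-3) + 5·3; (-1)·(-3) + 4·(-3) + 3·3) = (24, -12, 0)
w2 = Gw1 = (2·24 + (-3)·(-12) + 7·0; 7·24 + 2·(-12) + 5·0; (-1)·24 + 4·(-12) + 3·0) = (84, 144, -72)
w3 = Gw2 = (-768, 516, 276)
The requested component of w3 is -768.

-768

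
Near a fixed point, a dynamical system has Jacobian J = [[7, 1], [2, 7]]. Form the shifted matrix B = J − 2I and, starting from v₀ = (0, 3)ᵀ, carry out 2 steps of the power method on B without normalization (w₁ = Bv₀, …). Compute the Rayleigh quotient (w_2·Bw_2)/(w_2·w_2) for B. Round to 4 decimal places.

B = J − 2I has rows (5, 1); (2, 5)
w1 = Bv₀ = (3, 15)
w2 = Bw1 = (30, 81)
Bw2 = (231, 465)
w2·Bw2 = 44595; w2·w2 = 7461; μ ≈ 44595/7461 = 5.9771

5.9771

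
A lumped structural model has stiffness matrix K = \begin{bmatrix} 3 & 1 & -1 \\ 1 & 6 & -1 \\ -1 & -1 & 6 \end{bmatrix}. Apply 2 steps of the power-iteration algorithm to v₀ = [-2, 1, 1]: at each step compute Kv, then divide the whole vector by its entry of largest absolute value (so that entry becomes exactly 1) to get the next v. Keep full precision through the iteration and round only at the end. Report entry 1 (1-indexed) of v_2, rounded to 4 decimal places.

-0.4889

Kv0 = (-6.00000, 3.00000, 7.00000); divide by 7.00000 → v1 = (-0.85714, 0.42857, 1.00000)
Kv1 = (-3.14286, 0.71429, 6.42857); divide by 6.42857 → v2 = (-0.48889, 0.11111, 1.00000)
Requested entry of v2: -22/45 = -0.4889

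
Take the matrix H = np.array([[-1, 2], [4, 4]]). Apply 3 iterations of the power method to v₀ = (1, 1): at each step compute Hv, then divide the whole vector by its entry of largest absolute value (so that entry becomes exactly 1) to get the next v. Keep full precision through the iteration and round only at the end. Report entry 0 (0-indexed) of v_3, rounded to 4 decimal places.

0.2794

Hv0 = (1.00000, 8.00000); divide by 8.00000 → v1 = (0.12500, 1.00000)
Hv1 = (1.87500, 4.50000); divide by 4.50000 → v2 = (0.41667, 1.00000)
Hv2 = (1.58333, 5.66667); divide by 5.66667 → v3 = (0.27941, 1.00000)
Requested entry of v3: 57/204 = 0.2794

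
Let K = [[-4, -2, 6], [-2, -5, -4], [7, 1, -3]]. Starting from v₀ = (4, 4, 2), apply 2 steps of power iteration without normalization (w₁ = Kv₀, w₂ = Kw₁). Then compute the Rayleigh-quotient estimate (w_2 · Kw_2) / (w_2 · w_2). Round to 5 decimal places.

λ ≈ -9.84001

w1 = Kv₀ = (-12, -36, 26)
w2 = Kw1 = (276, 100, -198)
Kw2 = (-2492, -260, 2626)
w2·Kw2 = 276·(-2492) + 100·(-260) + (-198)·2626 = -1233740; w2·w2 = 276·276 + 100·100 + (-198)·(-198) = 125380
λ ≈ -1233740/125380 = -9.84001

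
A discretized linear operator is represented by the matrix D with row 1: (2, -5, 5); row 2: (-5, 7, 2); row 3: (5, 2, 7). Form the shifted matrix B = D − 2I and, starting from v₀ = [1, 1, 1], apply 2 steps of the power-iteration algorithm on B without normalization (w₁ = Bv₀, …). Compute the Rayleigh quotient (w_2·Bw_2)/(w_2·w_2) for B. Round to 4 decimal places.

6.4453

B = D − 2I has rows (0, -5, 5); (-5, 5, 2); (5, 2, 5)
w1 = Bv₀ = (0, 2, 12)
w2 = Bw1 = (50, 34, 64)
Bw2 = (150, 48, 638)
w2·Bw2 = 49964; w2·w2 = 7752; μ ≈ 49964/7752 = 6.4453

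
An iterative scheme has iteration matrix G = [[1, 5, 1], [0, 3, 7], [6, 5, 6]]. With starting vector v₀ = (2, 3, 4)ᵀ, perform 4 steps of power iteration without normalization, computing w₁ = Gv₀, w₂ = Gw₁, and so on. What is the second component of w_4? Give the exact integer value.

w1 = Gv₀ = (21, 37, 51)
w2 = Gw1 = (257, 468, 617)
w3 = Gw2 = (3214, 5723, 7584)
w4 = Gw3 = (39413, 70257, 93403)
The requested component of w4 is 70257.

70257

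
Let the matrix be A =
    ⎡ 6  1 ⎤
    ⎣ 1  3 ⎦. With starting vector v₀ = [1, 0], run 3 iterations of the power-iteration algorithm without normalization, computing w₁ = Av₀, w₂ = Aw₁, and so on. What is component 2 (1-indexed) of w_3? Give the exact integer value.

w1 = Av₀ = (6·1 + 1·0; 1·1 + 3·0) = (6, 1)
w2 = Aw1 = (6·6 + 1·1; 1·6 + 3·1) = (37, 9)
w3 = Aw2 = (231, 64)
The requested component of w3 is 64.

64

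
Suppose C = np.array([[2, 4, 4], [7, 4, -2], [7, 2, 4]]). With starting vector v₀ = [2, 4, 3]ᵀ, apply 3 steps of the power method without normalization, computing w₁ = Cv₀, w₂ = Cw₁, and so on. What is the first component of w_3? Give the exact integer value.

3232

w1 = Cv₀ = (2·2 + 4·4 + 4·3; 7·2 + 4·4 + (-2)·3; 7·2 + 2·4 + 4·3) = (32, 24, 34)
w2 = Cw1 = (2·32 + 4·24 + 4·34; 7·32 + 4·24 + (-2)·34; 7·32 + 2·24 + 4·34) = (296, 252, 408)
w3 = Cw2 = (3232, 2264, 4208)
The requested component of w3 is 3232.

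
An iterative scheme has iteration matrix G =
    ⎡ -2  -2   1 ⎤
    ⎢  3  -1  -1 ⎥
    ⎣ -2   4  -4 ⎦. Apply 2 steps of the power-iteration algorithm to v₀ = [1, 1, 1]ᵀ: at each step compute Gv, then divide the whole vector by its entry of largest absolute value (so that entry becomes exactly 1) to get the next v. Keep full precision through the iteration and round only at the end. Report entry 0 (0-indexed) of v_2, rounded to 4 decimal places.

0.1111

Gv0 = (-3.00000, 1.00000, -2.00000); divide by -3.00000 → v1 = (1.00000, -0.33333, 0.66667)
Gv1 = (-0.66667, 2.66667, -6.00000); divide by -6.00000 → v2 = (0.11111, -0.44444, 1.00000)
Requested entry of v2: 2/18 = 0.1111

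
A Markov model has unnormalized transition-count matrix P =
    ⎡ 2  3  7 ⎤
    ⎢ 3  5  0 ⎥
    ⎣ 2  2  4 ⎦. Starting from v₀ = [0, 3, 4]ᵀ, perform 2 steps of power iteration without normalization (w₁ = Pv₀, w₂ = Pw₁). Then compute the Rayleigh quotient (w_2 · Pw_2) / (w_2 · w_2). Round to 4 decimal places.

w1 = Pv₀ = (2·0 + 3·3 + 7·4; 3·0 + 5·3 + 0·4; 2·0 + 2·3 + 4·4) = (37, 15, 22)
w2 = Pw1 = (2·37 + 3·15 + 7·22; 3·37 + 5·15 + 0·22; 2·37 + 2·15 + 4·22) = (273, 186, 192)
Pw2 = (2448, 1749, 1686)
w2·Pw2 = 273·2448 + 186·1749 + 192·1686 = 1317330; w2·w2 = 273·273 + 186·186 + 192·192 = 145989
λ ≈ 1317330/145989 = 9.0235

9.0235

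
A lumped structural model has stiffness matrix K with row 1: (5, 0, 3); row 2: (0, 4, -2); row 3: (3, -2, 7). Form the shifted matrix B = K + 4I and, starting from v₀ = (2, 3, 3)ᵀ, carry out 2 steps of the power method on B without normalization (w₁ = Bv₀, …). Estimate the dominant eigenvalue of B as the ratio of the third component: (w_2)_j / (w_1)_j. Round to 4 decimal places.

B = K + 4I has rows (9, 0, 3); (0, 8, -2); (3, -2, 11)
w1 = Bv₀ = (9·2 + 0·3 + 3·3; 0·2 + 8·3 + (-2)·3; 3·2 + (-2)·3 + 11·3) = (27, 18, 33)
w2 = Bw1 = (9·27 + 0·18 + 3·33; 0·27 + 8·18 + (-2)·33; 3·27 + (-2)·18 + 11·33) = (342, 78, 408)
Ratio: 408/33 = 12.3636

μ ≈ 12.3636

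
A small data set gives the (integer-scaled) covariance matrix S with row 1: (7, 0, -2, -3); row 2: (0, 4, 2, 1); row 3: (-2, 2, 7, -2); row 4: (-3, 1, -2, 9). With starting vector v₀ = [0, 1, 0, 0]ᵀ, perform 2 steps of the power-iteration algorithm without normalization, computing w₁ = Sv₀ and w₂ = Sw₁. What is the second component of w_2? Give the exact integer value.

21

w1 = Sv₀ = (7·0 + 0·1 + (-2)·0 + (-3)·0; 0·0 + 4·1 + 2·0 + 1·0; (-2)·0 + 2·1 + 7·0 + (-2)·0; (-3)·0 + 1·1 + (-2)·0 + 9·0) = (0, 4, 2, 1)
w2 = Sw1 = (7·0 + 0·4 + (-2)·2 + (-3)·1; 0·0 + 4·4 + 2·2 + 1·1; (-2)·0 + 2·4 + 7·2 + (-2)·1; (-3)·0 + 1·4 + (-2)·2 + 9·1) = (-7, 21, 20, 9)
The requested component of w2 is 21.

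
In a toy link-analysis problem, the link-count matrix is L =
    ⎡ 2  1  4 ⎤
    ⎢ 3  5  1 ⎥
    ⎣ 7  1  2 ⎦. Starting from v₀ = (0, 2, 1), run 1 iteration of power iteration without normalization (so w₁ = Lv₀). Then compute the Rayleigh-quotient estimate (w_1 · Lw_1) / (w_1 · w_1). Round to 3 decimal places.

7.659

w1 = Lv₀ = (6, 11, 4)
Lw1 = (39, 77, 61)
w1·Lw1 = 6·39 + 11·77 + 4·61 = 1325; w1·w1 = 6·6 + 11·11 + 4·4 = 173
λ ≈ 1325/173 = 7.659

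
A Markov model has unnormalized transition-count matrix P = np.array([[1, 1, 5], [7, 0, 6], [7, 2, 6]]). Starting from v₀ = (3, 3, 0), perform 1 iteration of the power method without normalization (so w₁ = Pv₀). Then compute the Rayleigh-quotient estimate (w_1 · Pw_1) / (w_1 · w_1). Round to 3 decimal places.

w1 = Pv₀ = (1·3 + 1·3 + 5·0; 7·3 + 0·3 + 6·0; 7·3 + 2·3 + 6·0) = (6, 21, 27)
Pw1 = (162, 204, 246)
w1·Pw1 = 6·162 + 21·204 + 27·246 = 11898; w1·w1 = 6·6 + 21·21 + 27·27 = 1206
λ ≈ 11898/1206 = 9.866

λ ≈ 9.866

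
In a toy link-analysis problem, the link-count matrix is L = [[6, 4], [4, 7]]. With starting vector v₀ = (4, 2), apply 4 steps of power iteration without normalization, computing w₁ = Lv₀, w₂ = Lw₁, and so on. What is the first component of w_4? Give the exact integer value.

w1 = Lv₀ = (6·4 + 4·2; 4·4 + 7·2) = (32, 30)
w2 = Lw1 = (6·32 + 4·30; 4·32 + 7·30) = (312, 338)
w3 = Lw2 = (3224, 3614)
w4 = Lw3 = (33800, 38194)
The requested component of w4 is 33800.

33800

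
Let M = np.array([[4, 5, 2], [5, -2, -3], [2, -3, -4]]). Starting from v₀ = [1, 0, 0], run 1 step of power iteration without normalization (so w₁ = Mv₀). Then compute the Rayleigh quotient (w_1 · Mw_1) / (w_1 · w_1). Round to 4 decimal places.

3.7778

w1 = Mv₀ = (4, 5, 2)
Mw1 = (45, 4, -15)
w1·Mw1 = 4·45 + 5·4 + 2·(-15) = 170; w1·w1 = 4·4 + 5·5 + 2·2 = 45
λ ≈ 170/45 = 3.7778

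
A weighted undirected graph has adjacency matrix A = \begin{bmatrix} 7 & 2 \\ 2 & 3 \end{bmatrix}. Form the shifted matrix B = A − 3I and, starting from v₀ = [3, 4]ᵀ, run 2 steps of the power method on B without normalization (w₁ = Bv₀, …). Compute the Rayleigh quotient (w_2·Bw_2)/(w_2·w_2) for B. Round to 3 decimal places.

B = A − 3I has rows (4, 2); (2, 0)
w1 = Bv₀ = (4·3 + 2·4; 2·3 + 0·4) = (20, 6)
w2 = Bw1 = (4·20 + 2·6; 2·20 + 0·6) = (92, 40)
Bw2 = (448, 184)
w2·Bw2 = 48576; w2·w2 = 10064; μ ≈ 48576/10064 = 4.827

4.827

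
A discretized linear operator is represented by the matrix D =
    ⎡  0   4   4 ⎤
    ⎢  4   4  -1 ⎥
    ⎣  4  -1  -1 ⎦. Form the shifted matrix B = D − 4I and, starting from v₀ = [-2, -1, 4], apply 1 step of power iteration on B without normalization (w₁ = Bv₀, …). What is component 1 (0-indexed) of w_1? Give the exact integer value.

B = D − 4I has rows (-4, 4, 4); (4, 0, -1); (4, -1, -5)
w1 = Bv₀ = ((-4)·(-2) + 4·(-1) + 4·4; 4·(-2) + 0·(-1) + (-1)·4; 4·(-2) + (-1)·(-1) + (-5)·4) = (20, -12, -27)
Requested component of w1: -12

-12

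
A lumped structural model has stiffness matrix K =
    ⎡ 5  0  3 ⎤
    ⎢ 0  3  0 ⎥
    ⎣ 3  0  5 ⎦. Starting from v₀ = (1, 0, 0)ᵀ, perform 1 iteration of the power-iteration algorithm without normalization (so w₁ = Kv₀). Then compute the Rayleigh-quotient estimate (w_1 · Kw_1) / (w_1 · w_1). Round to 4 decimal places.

7.6471

w1 = Kv₀ = (5, 0, 3)
Kw1 = (34, 0, 30)
w1·Kw1 = 5·34 + 0·0 + 3·30 = 260; w1·w1 = 5·5 + 0·0 + 3·3 = 34
λ ≈ 260/34 = 7.6471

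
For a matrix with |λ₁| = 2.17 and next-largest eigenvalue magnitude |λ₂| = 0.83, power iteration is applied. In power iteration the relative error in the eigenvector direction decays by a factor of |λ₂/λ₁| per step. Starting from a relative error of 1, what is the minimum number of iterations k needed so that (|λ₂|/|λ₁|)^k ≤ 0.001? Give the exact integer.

8

|λ₂/λ₁| = 0.83/2.17 = 0.38249
Need k ≥ ln(0.001) / ln(0.38249) = -6.9078 / -0.9611 ≈ 7.188
Smallest integer k satisfying the bound: 8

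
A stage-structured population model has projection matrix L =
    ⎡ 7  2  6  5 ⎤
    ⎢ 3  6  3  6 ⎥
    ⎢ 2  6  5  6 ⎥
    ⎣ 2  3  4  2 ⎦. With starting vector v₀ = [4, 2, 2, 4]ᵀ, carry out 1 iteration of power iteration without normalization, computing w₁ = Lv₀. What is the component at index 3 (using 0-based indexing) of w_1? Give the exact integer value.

30

w1 = Lv₀ = (7·4 + 2·2 + 6·2 + 5·4; 3·4 + 6·2 + 3·2 + 6·4; 2·4 + 6·2 + 5·2 + 6·4; 2·4 + 3·2 + 4·2 + 2·4) = (64, 54, 54, 30)
The requested component of w1 is 30.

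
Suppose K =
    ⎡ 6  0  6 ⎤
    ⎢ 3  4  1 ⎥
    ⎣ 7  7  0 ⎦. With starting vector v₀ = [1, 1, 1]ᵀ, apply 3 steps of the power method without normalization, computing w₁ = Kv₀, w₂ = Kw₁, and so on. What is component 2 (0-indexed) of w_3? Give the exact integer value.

1666

w1 = Kv₀ = (6·1 + 0·1 + 6·1; 3·1 + 4·1 + 1·1; 7·1 + 7·1 + 0·1) = (12, 8, 14)
w2 = Kw1 = (6·12 + 0·8 + 6·14; 3·12 + 4·8 + 1·14; 7·12 + 7·8 + 0·14) = (156, 82, 140)
w3 = Kw2 = (1776, 936, 1666)
The requested component of w3 is 1666.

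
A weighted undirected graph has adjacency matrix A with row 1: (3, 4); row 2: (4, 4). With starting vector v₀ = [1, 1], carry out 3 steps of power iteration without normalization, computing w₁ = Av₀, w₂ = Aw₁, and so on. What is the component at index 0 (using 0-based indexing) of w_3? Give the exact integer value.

399

w1 = Av₀ = (7, 8)
w2 = Aw1 = (53, 60)
w3 = Aw2 = (399, 452)
The requested component of w3 is 399.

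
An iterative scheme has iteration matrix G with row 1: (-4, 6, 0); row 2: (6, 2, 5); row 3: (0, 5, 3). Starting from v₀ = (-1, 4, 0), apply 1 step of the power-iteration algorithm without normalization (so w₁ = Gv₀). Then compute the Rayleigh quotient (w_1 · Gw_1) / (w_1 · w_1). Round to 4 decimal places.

w1 = Gv₀ = (28, 2, 20)
Gw1 = (-100, 272, 70)
w1·Gw1 = 28·(-100) + 2·272 + 20·70 = -856; w1·w1 = 28·28 + 2·2 + 20·20 = 1188
λ ≈ -856/1188 = -0.7205

λ ≈ -0.7205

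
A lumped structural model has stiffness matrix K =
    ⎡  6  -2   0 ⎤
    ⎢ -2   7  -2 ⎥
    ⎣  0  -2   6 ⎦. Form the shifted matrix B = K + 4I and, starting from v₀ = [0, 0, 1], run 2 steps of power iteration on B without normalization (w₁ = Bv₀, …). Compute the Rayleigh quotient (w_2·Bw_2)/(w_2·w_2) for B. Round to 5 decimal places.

μ ≈ 11.58050

B = K + 4I has rows (10, -2, 0); (-2, 11, -2); (0, -2, 10)
w1 = Bv₀ = (10·0 + (-2)·0 + 0·1; (-2)·0 + 11·0 + (-2)·1; 0·0 + (-2)·0 + 10·1) = (0, -2, 10)
w2 = Bw1 = (10·0 + (-2)·(-2) + 0·10; (-2)·0 + 11·(-2) + (-2)·10; 0·0 + (-2)·(-2) + 10·10) = (4, -42, 104)
Bw2 = (124, -678, 1124)
w2·Bw2 = 145868; w2·w2 = 12596; μ ≈ 145868/12596 = 11.58050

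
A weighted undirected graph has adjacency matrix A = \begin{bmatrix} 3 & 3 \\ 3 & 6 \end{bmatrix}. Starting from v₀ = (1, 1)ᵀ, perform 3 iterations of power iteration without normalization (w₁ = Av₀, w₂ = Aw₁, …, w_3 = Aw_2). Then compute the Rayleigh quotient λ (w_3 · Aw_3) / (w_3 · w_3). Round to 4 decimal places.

λ ≈ 7.8541

w1 = Av₀ = (6, 9)
w2 = Aw1 = (45, 72)
w3 = Aw2 = (351, 567)
Aw3 = (2754, 4455)
w3·Aw3 = 351·2754 + 567·4455 = 3492639; w3·w3 = 351·351 + 567·567 = 444690
λ ≈ 3492639/444690 = 7.8541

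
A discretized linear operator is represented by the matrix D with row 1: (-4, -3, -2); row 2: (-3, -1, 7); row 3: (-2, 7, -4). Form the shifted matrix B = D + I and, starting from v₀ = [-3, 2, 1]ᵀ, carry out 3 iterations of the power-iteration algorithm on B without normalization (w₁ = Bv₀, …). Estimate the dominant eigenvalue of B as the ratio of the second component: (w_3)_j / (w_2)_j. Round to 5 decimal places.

μ ≈ 5.75862

B = D + I has rows (-3, -3, -2); (-3, 0, 7); (-2, 7, -3)
w1 = Bv₀ = (1, 16, 17)
w2 = Bw1 = (-85, 116, 59)
w3 = Bw2 = (-211, 668, 805)
Ratio: 668/116 = 5.75862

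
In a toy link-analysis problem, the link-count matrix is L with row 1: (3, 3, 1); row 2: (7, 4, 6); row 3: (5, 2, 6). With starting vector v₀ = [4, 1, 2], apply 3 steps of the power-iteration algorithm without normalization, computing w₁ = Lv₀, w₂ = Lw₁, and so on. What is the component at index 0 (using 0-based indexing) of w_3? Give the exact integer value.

w1 = Lv₀ = (17, 44, 34)
w2 = Lw1 = (217, 499, 377)
w3 = Lw2 = (2525, 5777, 4345)
The requested component of w3 is 2525.

2525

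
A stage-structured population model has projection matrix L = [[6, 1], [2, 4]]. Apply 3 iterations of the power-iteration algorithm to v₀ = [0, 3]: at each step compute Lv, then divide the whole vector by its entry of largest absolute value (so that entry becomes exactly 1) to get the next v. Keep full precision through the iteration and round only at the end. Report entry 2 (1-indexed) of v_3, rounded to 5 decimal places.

Lv0 = (3.000000, 12.000000); divide by 12.000000 → v1 = (0.250000, 1.000000)
Lv1 = (2.500000, 4.500000); divide by 4.500000 → v2 = (0.555556, 1.000000)
Lv2 = (4.333333, 5.111111); divide by 5.111111 → v3 = (0.847826, 1.000000)
Requested entry of v3: 276/276 = 1.00000

1.00000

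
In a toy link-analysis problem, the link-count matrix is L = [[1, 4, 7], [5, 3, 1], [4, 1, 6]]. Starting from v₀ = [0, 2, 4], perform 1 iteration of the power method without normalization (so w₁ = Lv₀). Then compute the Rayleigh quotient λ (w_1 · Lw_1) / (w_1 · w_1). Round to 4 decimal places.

9.5116

w1 = Lv₀ = (1·0 + 4·2 + 7·4; 5·0 + 3·2 + 1·4; 4·0 + 1·2 + 6·4) = (36, 10, 26)
Lw1 = (258, 236, 310)
w1·Lw1 = 36·258 + 10·236 + 26·310 = 19708; w1·w1 = 36·36 + 10·10 + 26·26 = 2072
λ ≈ 19708/2072 = 9.5116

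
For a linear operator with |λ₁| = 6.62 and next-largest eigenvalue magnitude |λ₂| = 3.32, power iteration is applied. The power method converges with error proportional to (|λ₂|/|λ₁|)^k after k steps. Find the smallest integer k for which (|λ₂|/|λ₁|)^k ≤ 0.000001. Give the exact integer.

|λ₂/λ₁| = 3.32/6.62 = 0.50151
Need k ≥ ln(0.000001) / ln(0.50151) = -13.8155 / -0.6901 ≈ 20.019
Smallest integer k satisfying the bound: 21

21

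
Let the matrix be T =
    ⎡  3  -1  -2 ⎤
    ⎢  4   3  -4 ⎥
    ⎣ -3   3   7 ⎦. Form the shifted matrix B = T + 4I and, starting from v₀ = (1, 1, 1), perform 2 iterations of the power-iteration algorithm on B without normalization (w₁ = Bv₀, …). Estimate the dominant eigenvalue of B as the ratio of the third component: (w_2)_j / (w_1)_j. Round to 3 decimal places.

B = T + 4I has rows (7, -1, -2); (4, 7, -4); (-3, 3, 11)
w1 = Bv₀ = (7·1 + (-1)·1 + (-2)·1; 4·1 + 7·1 + (-4)·1; (-3)·1 + 3·1 + 11·1) = (4, 7, 11)
w2 = Bw1 = (7·4 + (-1)·7 + (-2)·11; 4·4 + 7·7 + (-4)·11; (-3)·4 + 3·7 + 11·11) = (-1, 21, 130)
Ratio: 130/11 = 11.818

11.818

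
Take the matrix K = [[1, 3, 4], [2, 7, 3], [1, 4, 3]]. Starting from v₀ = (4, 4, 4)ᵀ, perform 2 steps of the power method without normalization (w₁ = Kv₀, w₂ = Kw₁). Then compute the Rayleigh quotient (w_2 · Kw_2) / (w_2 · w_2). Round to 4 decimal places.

w1 = Kv₀ = (32, 48, 32)
w2 = Kw1 = (304, 496, 320)
Kw2 = (3072, 5040, 3248)
w2·Kw2 = 304·3072 + 496·5040 + 320·3248 = 4473088; w2·w2 = 304·304 + 496·496 + 320·320 = 440832
λ ≈ 4473088/440832 = 10.1469

10.1469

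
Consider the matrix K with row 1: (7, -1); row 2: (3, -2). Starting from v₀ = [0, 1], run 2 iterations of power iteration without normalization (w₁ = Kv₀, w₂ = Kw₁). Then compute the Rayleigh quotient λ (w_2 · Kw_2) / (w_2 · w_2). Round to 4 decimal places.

6.2692

w1 = Kv₀ = (-1, -2)
w2 = Kw1 = (-5, 1)
Kw2 = (-36, -17)
w2·Kw2 = (-5)·(-36) + 1·(-17) = 163; w2·w2 = (-5)·(-5) + 1·1 = 26
λ ≈ 163/26 = 6.2692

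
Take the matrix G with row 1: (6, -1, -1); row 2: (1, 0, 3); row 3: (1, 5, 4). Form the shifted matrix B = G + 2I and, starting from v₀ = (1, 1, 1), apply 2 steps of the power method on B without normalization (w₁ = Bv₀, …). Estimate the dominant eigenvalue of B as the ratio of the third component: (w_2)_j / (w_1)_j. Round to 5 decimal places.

B = G + 2I has rows (8, -1, -1); (1, 2, 3); (1, 5, 6)
w1 = Bv₀ = (8·1 + (-1)·1 + (-1)·1; 1·1 + 2·1 + 3·1; 1·1 + 5·1 + 6·1) = (6, 6, 12)
w2 = Bw1 = (8·6 + (-1)·6 + (-1)·12; 1·6 + 2·6 + 3·12; 1·6 + 5·6 + 6·12) = (30, 54, 108)
Ratio: 108/12 = 9.00000

μ ≈ 9.00000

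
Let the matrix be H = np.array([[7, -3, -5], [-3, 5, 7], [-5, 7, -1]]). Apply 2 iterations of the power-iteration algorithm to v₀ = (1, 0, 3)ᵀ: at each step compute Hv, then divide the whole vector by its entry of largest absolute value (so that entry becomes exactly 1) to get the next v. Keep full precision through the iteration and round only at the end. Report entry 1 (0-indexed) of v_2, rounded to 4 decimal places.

0.3333

Hv0 = (-8.00000, 18.00000, -8.00000); divide by 18.00000 → v1 = (-0.44444, 1.00000, -0.44444)
Hv1 = (-3.88889, 3.22222, 9.66667); divide by 9.66667 → v2 = (-0.40230, 0.33333, 1.00000)
Requested entry of v2: 58/174 = 0.3333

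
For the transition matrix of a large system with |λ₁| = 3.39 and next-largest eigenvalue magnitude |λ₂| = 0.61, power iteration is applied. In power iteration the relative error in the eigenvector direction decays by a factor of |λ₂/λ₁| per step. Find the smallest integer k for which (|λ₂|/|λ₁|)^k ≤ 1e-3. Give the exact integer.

5

|λ₂/λ₁| = 0.61/3.39 = 0.17994
Need k ≥ ln(1e-3) / ln(0.17994) = -6.9078 / -1.7151 ≈ 4.028
Smallest integer k satisfying the bound: 5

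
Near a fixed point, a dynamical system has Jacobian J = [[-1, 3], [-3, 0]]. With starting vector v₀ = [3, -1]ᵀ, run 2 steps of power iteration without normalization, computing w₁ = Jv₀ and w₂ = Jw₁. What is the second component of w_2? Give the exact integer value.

w1 = Jv₀ = ((-1)·3 + 3·(-1); (-3)·3 + 0·(-1)) = (-6, -9)
w2 = Jw1 = ((-1)·(-6) + 3·(-9); (-3)·(-6) + 0·(-9)) = (-21, 18)
The requested component of w2 is 18.

18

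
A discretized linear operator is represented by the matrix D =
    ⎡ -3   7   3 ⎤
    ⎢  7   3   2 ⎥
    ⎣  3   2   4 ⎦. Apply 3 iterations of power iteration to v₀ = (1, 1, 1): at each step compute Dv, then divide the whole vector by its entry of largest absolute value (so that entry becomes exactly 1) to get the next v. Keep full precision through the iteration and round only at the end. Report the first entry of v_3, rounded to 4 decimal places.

0.6303

Dv0 = (7.00000, 12.00000, 9.00000); divide by 12.00000 → v1 = (0.58333, 1.00000, 0.75000)
Dv1 = (7.50000, 8.58333, 6.75000); divide by 8.58333 → v2 = (0.87379, 1.00000, 0.78641)
Dv2 = (6.73786, 10.68932, 7.76699); divide by 10.68932 → v3 = (0.63034, 1.00000, 0.72661)
Requested entry of v3: 694/1101 = 0.6303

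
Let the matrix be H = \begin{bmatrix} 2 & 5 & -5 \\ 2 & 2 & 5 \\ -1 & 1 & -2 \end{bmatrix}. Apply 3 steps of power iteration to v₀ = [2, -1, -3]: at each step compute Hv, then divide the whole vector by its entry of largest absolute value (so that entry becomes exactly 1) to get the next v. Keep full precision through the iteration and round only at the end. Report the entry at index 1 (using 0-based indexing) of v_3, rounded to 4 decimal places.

Hv0 = (14.00000, -13.00000, 3.00000); divide by 14.00000 → v1 = (1.00000, -0.92857, 0.21429)
Hv1 = (-3.71429, 1.21429, -2.35714); divide by -3.71429 → v2 = (1.00000, -0.32692, 0.63462)
Hv2 = (-2.80769, 4.51923, -2.59615); divide by 4.51923 → v3 = (-0.62128, 1.00000, -0.57447)
Requested entry of v3: -235/-235 = 1.0000

1.0000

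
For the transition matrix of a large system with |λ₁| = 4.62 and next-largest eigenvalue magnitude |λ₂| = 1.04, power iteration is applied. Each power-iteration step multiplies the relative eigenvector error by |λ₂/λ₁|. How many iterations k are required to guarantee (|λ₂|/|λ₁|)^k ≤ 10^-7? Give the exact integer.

|λ₂/λ₁| = 1.04/4.62 = 0.22511
Need k ≥ ln(10^-7) / ln(0.22511) = -16.1181 / -1.4912 ≈ 10.809
Smallest integer k satisfying the bound: 11

11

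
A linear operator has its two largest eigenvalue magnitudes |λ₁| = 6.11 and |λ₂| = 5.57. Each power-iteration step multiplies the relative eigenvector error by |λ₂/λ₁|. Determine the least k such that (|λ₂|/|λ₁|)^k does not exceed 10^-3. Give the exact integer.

75

|λ₂/λ₁| = 5.57/6.11 = 0.91162
Need k ≥ ln(10^-3) / ln(0.91162) = -6.9078 / -0.0925 ≈ 74.653
Smallest integer k satisfying the bound: 75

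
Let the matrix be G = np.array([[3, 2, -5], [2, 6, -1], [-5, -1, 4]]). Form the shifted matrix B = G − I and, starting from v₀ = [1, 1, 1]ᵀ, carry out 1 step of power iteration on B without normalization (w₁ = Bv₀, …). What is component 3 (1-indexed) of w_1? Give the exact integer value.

B = G − I has rows (2, 2, -5); (2, 5, -1); (-5, -1, 3)
w1 = Bv₀ = (2·1 + 2·1 + (-5)·1; 2·1 + 5·1 + (-1)·1; (-5)·1 + (-1)·1 + 3·1) = (-1, 6, -3)
Requested component of w1: -3

-3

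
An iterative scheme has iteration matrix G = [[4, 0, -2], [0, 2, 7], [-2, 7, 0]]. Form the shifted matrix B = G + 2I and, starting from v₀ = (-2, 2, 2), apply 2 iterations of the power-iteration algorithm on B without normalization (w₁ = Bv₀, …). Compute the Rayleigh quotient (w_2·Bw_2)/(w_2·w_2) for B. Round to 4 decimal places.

B = G + 2I has rows (6, 0, -2); (0, 4, 7); (-2, 7, 2)
w1 = Bv₀ = (6·(-2) + 0·2 + (-2)·2; 0·(-2) + 4·2 + 7·2; (-2)·(-2) + 7·2 + 2·2) = (-16, 22, 22)
w2 = Bw1 = (6·(-16) + 0·22 + (-2)·22; 0·(-16) + 4·22 + 7·22; (-2)·(-16) + 7·22 + 2·22) = (-140, 242, 230)
Bw2 = (-1300, 2578, 2434)
w2·Bw2 = 1365696; w2·w2 = 131064; μ ≈ 1365696/131064 = 10.4201

μ ≈ 10.4201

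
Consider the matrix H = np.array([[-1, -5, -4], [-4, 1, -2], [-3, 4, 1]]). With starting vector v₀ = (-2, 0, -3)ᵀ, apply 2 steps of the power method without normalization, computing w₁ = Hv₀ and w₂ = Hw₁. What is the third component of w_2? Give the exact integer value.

w1 = Hv₀ = ((-1)·(-2) + (-5)·0 + (-4)·(-3); (-4)·(-2) + 1·0 + (-2)·(-3); (-3)·(-2) + 4·0 + 1·(-3)) = (14, 14, 3)
w2 = Hw1 = ((-1)·14 + (-5)·14 + (-4)·3; (-4)·14 + 1·14 + (-2)·3; (-3)·14 + 4·14 + 1·3) = (-96, -48, 17)
The requested component of w2 is 17.

17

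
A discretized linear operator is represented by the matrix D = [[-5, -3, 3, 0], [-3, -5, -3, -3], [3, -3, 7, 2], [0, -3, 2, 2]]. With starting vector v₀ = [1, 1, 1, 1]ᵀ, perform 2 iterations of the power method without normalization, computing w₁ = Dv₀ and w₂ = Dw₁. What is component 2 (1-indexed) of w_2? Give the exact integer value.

55

w1 = Dv₀ = ((-5)·1 + (-3)·1 + 3·1 + 0·1; (-3)·1 + (-5)·1 + (-3)·1 + (-3)·1; 3·1 + (-3)·1 + 7·1 + 2·1; 0·1 + (-3)·1 + 2·1 + 2·1) = (-5, -14, 9, 1)
w2 = Dw1 = ((-5)·(-5) + (-3)·(-14) + 3·9 + 0·1; (-3)·(-5) + (-5)·(-14) + (-3)·9 + (-3)·1; 3·(-5) + (-3)·(-14) + 7·9 + 2·1; 0·(-5) + (-3)·(-14) + 2·9 + 2·1) = (94, 55, 92, 62)
The requested component of w2 is 55.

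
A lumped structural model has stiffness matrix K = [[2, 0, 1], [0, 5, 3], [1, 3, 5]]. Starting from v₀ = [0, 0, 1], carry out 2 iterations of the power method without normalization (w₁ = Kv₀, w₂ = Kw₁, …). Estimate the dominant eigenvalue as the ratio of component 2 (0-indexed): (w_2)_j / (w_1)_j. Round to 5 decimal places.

λ ≈ 7.00000

w1 = Kv₀ = (2·0 + 0·0 + 1·1; 0·0 + 5·0 + 3·1; 1·0 + 3·0 + 5·1) = (1, 3, 5)
w2 = Kw1 = (2·1 + 0·3 + 1·5; 0·1 + 5·3 + 3·5; 1·1 + 3·3 + 5·5) = (7, 30, 35)
Ratio at component: 35 / 5 = 7.00000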